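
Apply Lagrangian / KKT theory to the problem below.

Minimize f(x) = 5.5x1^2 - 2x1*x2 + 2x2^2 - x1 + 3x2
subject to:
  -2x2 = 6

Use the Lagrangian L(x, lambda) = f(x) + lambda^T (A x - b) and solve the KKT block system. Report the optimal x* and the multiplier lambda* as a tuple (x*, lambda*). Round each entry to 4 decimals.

Form the Lagrangian:
  L(x, lambda) = (1/2) x^T Q x + c^T x + lambda^T (A x - b)
Stationarity (grad_x L = 0): Q x + c + A^T lambda = 0.
Primal feasibility: A x = b.

This gives the KKT block system:
  [ Q   A^T ] [ x     ]   [-c ]
  [ A    0  ] [ lambda ] = [ b ]

Solving the linear system:
  x*      = (-0.4545, -3)
  lambda* = (-4.0455)
  f(x*)   = 7.8636

x* = (-0.4545, -3), lambda* = (-4.0455)


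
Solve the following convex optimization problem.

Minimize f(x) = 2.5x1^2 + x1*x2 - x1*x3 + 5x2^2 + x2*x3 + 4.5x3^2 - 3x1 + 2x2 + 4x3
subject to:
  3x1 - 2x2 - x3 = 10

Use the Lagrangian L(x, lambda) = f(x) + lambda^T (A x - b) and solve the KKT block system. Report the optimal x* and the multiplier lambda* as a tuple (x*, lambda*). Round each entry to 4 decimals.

Form the Lagrangian:
  L(x, lambda) = (1/2) x^T Q x + c^T x + lambda^T (A x - b)
Stationarity (grad_x L = 0): Q x + c + A^T lambda = 0.
Primal feasibility: A x = b.

This gives the KKT block system:
  [ Q   A^T ] [ x     ]   [-c ]
  [ A    0  ] [ lambda ] = [ b ]

Solving the linear system:
  x*      = (2.5284, -1.0152, -0.3845)
  lambda* = (-3.0038)
  f(x*)   = 9.4422

x* = (2.5284, -1.0152, -0.3845), lambda* = (-3.0038)


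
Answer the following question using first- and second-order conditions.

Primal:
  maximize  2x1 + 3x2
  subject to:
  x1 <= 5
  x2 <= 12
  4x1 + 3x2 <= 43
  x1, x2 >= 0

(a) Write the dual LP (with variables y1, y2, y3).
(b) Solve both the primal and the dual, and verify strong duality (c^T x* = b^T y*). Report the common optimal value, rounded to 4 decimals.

The standard primal-dual pair for 'max c^T x s.t. A x <= b, x >= 0' is:
  Dual:  min b^T y  s.t.  A^T y >= c,  y >= 0.

So the dual LP is:
  minimize  5y1 + 12y2 + 43y3
  subject to:
    y1 + 4y3 >= 2
    y2 + 3y3 >= 3
    y1, y2, y3 >= 0

Solving the primal: x* = (1.75, 12).
  primal value c^T x* = 39.5.
Solving the dual: y* = (0, 1.5, 0.5).
  dual value b^T y* = 39.5.
Strong duality: c^T x* = b^T y*. Confirmed.

39.5


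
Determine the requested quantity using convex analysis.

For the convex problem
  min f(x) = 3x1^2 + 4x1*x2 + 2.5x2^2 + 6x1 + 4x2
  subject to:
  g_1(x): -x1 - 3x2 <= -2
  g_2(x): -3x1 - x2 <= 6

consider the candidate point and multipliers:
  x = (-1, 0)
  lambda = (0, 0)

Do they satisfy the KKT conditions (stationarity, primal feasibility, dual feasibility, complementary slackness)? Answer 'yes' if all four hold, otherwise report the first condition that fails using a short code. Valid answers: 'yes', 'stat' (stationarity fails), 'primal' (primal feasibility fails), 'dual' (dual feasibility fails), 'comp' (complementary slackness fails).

Gradient of f: grad f(x) = Q x + c = (0, 0)
Constraint values g_i(x) = a_i^T x - b_i:
  g_1((-1, 0)) = 3
  g_2((-1, 0)) = -3
Stationarity residual: grad f(x) + sum_i lambda_i a_i = (0, 0)
  -> stationarity OK
Primal feasibility (all g_i <= 0): FAILS
Dual feasibility (all lambda_i >= 0): OK
Complementary slackness (lambda_i * g_i(x) = 0 for all i): OK

Verdict: the first failing condition is primal_feasibility -> primal.

primal


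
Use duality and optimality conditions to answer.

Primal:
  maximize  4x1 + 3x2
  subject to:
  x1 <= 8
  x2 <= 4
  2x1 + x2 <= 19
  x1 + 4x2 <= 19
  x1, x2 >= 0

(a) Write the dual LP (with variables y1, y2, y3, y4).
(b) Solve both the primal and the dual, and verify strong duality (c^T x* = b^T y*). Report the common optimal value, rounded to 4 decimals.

The standard primal-dual pair for 'max c^T x s.t. A x <= b, x >= 0' is:
  Dual:  min b^T y  s.t.  A^T y >= c,  y >= 0.

So the dual LP is:
  minimize  8y1 + 4y2 + 19y3 + 19y4
  subject to:
    y1 + 2y3 + y4 >= 4
    y2 + y3 + 4y4 >= 3
    y1, y2, y3, y4 >= 0

Solving the primal: x* = (8, 2.75).
  primal value c^T x* = 40.25.
Solving the dual: y* = (3.25, 0, 0, 0.75).
  dual value b^T y* = 40.25.
Strong duality: c^T x* = b^T y*. Confirmed.

40.25


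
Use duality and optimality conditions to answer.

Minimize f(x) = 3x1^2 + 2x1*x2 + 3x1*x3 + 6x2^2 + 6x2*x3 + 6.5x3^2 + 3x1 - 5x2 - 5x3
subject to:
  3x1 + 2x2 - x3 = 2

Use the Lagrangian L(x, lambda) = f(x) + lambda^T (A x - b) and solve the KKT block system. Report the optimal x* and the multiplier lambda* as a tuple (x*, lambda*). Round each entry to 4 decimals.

Form the Lagrangian:
  L(x, lambda) = (1/2) x^T Q x + c^T x + lambda^T (A x - b)
Stationarity (grad_x L = 0): Q x + c + A^T lambda = 0.
Primal feasibility: A x = b.

This gives the KKT block system:
  [ Q   A^T ] [ x     ]   [-c ]
  [ A    0  ] [ lambda ] = [ b ]

Solving the linear system:
  x*      = (0.1457, 0.7255, -0.1118)
  lambda* = (-1.6633)
  f(x*)   = 0.3477

x* = (0.1457, 0.7255, -0.1118), lambda* = (-1.6633)


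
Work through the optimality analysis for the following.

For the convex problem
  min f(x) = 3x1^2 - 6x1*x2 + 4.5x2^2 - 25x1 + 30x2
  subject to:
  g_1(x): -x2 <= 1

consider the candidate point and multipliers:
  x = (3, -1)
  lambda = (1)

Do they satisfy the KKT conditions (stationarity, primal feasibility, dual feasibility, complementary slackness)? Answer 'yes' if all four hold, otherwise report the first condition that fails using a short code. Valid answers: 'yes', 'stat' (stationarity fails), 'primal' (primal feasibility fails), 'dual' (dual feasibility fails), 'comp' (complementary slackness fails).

Gradient of f: grad f(x) = Q x + c = (-1, 3)
Constraint values g_i(x) = a_i^T x - b_i:
  g_1((3, -1)) = 0
Stationarity residual: grad f(x) + sum_i lambda_i a_i = (-1, 2)
  -> stationarity FAILS
Primal feasibility (all g_i <= 0): OK
Dual feasibility (all lambda_i >= 0): OK
Complementary slackness (lambda_i * g_i(x) = 0 for all i): OK

Verdict: the first failing condition is stationarity -> stat.

stat


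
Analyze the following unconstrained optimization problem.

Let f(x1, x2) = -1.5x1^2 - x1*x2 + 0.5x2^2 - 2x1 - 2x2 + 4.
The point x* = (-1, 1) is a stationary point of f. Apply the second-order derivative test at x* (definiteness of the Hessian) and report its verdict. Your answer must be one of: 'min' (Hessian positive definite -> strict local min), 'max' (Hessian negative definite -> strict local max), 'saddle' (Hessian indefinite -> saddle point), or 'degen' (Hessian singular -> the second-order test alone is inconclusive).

Compute the Hessian H = grad^2 f:
  H = [[-3, -1], [-1, 1]]
Verify stationarity: grad f(x*) = H x* + g = (0, 0).
Eigenvalues of H: -3.2361, 1.2361.
Eigenvalues have mixed signs, so H is indefinite -> x* is a saddle point.

saddle


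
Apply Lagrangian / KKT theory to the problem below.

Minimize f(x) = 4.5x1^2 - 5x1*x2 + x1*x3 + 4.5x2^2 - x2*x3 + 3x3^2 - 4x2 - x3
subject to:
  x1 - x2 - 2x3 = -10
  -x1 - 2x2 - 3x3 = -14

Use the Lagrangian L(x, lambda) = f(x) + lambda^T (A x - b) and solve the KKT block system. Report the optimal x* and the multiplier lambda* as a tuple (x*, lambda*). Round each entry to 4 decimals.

Form the Lagrangian:
  L(x, lambda) = (1/2) x^T Q x + c^T x + lambda^T (A x - b)
Stationarity (grad_x L = 0): Q x + c + A^T lambda = 0.
Primal feasibility: A x = b.

This gives the KKT block system:
  [ Q   A^T ] [ x     ]   [-c ]
  [ A    0  ] [ lambda ] = [ b ]

Solving the linear system:
  x*      = (-0.7139, 1.5695, 3.8583)
  lambda* = (10.2219, -0.1925)
  f(x*)   = 44.6939

x* = (-0.7139, 1.5695, 3.8583), lambda* = (10.2219, -0.1925)


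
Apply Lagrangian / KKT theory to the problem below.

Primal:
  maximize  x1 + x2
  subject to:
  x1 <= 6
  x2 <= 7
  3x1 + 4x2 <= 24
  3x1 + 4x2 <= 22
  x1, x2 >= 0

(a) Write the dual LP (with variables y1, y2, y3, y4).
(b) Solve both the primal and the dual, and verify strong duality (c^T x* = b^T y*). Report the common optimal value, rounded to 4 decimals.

The standard primal-dual pair for 'max c^T x s.t. A x <= b, x >= 0' is:
  Dual:  min b^T y  s.t.  A^T y >= c,  y >= 0.

So the dual LP is:
  minimize  6y1 + 7y2 + 24y3 + 22y4
  subject to:
    y1 + 3y3 + 3y4 >= 1
    y2 + 4y3 + 4y4 >= 1
    y1, y2, y3, y4 >= 0

Solving the primal: x* = (6, 1).
  primal value c^T x* = 7.
Solving the dual: y* = (0.25, 0, 0, 0.25).
  dual value b^T y* = 7.
Strong duality: c^T x* = b^T y*. Confirmed.

7


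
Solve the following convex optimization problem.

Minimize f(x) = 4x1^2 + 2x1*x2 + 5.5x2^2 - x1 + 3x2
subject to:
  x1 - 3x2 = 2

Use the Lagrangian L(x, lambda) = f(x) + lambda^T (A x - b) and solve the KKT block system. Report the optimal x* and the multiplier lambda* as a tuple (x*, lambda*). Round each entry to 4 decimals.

Form the Lagrangian:
  L(x, lambda) = (1/2) x^T Q x + c^T x + lambda^T (A x - b)
Stationarity (grad_x L = 0): Q x + c + A^T lambda = 0.
Primal feasibility: A x = b.

This gives the KKT block system:
  [ Q   A^T ] [ x     ]   [-c ]
  [ A    0  ] [ lambda ] = [ b ]

Solving the linear system:
  x*      = (0.3579, -0.5474)
  lambda* = (-0.7684)
  f(x*)   = -0.2316

x* = (0.3579, -0.5474), lambda* = (-0.7684)


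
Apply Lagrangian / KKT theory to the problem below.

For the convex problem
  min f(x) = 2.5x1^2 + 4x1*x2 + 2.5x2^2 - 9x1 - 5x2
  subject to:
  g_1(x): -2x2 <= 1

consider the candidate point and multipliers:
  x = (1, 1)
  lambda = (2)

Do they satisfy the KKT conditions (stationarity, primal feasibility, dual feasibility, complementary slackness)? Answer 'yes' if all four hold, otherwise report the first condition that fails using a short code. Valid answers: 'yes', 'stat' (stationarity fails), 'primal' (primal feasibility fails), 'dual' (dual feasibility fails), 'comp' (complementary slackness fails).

Gradient of f: grad f(x) = Q x + c = (0, 4)
Constraint values g_i(x) = a_i^T x - b_i:
  g_1((1, 1)) = -3
Stationarity residual: grad f(x) + sum_i lambda_i a_i = (0, 0)
  -> stationarity OK
Primal feasibility (all g_i <= 0): OK
Dual feasibility (all lambda_i >= 0): OK
Complementary slackness (lambda_i * g_i(x) = 0 for all i): FAILS

Verdict: the first failing condition is complementary_slackness -> comp.

comp


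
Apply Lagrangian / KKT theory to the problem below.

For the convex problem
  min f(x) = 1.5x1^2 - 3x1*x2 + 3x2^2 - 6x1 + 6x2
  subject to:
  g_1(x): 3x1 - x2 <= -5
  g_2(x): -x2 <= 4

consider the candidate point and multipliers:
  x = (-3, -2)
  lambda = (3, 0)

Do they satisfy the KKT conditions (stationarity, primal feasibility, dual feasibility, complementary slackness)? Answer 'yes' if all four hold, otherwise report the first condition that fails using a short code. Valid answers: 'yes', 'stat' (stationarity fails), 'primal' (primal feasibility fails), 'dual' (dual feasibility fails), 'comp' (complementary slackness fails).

Gradient of f: grad f(x) = Q x + c = (-9, 3)
Constraint values g_i(x) = a_i^T x - b_i:
  g_1((-3, -2)) = -2
  g_2((-3, -2)) = -2
Stationarity residual: grad f(x) + sum_i lambda_i a_i = (0, 0)
  -> stationarity OK
Primal feasibility (all g_i <= 0): OK
Dual feasibility (all lambda_i >= 0): OK
Complementary slackness (lambda_i * g_i(x) = 0 for all i): FAILS

Verdict: the first failing condition is complementary_slackness -> comp.

comp


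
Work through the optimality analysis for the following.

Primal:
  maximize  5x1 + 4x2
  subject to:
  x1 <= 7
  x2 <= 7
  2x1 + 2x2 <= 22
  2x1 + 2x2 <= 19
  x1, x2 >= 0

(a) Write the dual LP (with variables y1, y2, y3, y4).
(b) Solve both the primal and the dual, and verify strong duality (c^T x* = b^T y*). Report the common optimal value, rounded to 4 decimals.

The standard primal-dual pair for 'max c^T x s.t. A x <= b, x >= 0' is:
  Dual:  min b^T y  s.t.  A^T y >= c,  y >= 0.

So the dual LP is:
  minimize  7y1 + 7y2 + 22y3 + 19y4
  subject to:
    y1 + 2y3 + 2y4 >= 5
    y2 + 2y3 + 2y4 >= 4
    y1, y2, y3, y4 >= 0

Solving the primal: x* = (7, 2.5).
  primal value c^T x* = 45.
Solving the dual: y* = (1, 0, 0, 2).
  dual value b^T y* = 45.
Strong duality: c^T x* = b^T y*. Confirmed.

45


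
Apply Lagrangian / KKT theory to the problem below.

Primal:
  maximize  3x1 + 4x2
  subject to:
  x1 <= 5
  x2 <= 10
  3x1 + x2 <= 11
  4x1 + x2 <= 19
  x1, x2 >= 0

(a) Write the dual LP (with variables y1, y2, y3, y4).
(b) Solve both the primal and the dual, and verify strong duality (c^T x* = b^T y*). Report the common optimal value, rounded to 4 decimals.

The standard primal-dual pair for 'max c^T x s.t. A x <= b, x >= 0' is:
  Dual:  min b^T y  s.t.  A^T y >= c,  y >= 0.

So the dual LP is:
  minimize  5y1 + 10y2 + 11y3 + 19y4
  subject to:
    y1 + 3y3 + 4y4 >= 3
    y2 + y3 + y4 >= 4
    y1, y2, y3, y4 >= 0

Solving the primal: x* = (0.3333, 10).
  primal value c^T x* = 41.
Solving the dual: y* = (0, 3, 1, 0).
  dual value b^T y* = 41.
Strong duality: c^T x* = b^T y*. Confirmed.

41


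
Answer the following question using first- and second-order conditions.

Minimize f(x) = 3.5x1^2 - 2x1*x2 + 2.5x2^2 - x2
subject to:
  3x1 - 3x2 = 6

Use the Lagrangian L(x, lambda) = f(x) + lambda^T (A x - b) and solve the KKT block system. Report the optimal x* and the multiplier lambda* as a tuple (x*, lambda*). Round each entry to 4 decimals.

Form the Lagrangian:
  L(x, lambda) = (1/2) x^T Q x + c^T x + lambda^T (A x - b)
Stationarity (grad_x L = 0): Q x + c + A^T lambda = 0.
Primal feasibility: A x = b.

This gives the KKT block system:
  [ Q   A^T ] [ x     ]   [-c ]
  [ A    0  ] [ lambda ] = [ b ]

Solving the linear system:
  x*      = (0.875, -1.125)
  lambda* = (-2.7917)
  f(x*)   = 8.9375

x* = (0.875, -1.125), lambda* = (-2.7917)


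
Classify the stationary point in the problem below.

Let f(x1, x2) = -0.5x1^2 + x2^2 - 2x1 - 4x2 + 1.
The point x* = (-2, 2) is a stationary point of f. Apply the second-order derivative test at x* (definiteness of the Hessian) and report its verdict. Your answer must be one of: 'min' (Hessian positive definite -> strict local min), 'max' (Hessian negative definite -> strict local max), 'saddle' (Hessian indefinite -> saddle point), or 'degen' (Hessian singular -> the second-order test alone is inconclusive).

Compute the Hessian H = grad^2 f:
  H = [[-1, 0], [0, 2]]
Verify stationarity: grad f(x*) = H x* + g = (0, 0).
Eigenvalues of H: -1, 2.
Eigenvalues have mixed signs, so H is indefinite -> x* is a saddle point.

saddle


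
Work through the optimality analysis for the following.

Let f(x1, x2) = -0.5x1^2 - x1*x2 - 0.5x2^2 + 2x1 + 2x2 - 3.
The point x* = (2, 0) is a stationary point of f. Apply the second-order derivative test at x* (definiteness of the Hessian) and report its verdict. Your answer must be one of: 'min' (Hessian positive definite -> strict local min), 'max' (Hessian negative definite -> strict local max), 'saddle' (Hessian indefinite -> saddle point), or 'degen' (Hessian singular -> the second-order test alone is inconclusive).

Compute the Hessian H = grad^2 f:
  H = [[-1, -1], [-1, -1]]
Verify stationarity: grad f(x*) = H x* + g = (0, 0).
Eigenvalues of H: -2, 0.
H has a zero eigenvalue (singular; negative semidefinite but not definite), so H is neither positive definite, negative definite, nor indefinite. The second-order test alone is inconclusive -> degen.
(Indeed, f is constant along the null direction of H through x*, so x* is not a strict local extremum.)

degen


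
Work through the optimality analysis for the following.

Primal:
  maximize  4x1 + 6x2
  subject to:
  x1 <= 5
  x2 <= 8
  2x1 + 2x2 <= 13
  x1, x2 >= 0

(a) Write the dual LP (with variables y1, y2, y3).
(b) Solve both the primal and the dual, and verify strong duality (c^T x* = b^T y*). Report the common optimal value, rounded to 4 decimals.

The standard primal-dual pair for 'max c^T x s.t. A x <= b, x >= 0' is:
  Dual:  min b^T y  s.t.  A^T y >= c,  y >= 0.

So the dual LP is:
  minimize  5y1 + 8y2 + 13y3
  subject to:
    y1 + 2y3 >= 4
    y2 + 2y3 >= 6
    y1, y2, y3 >= 0

Solving the primal: x* = (0, 6.5).
  primal value c^T x* = 39.
Solving the dual: y* = (0, 0, 3).
  dual value b^T y* = 39.
Strong duality: c^T x* = b^T y*. Confirmed.

39


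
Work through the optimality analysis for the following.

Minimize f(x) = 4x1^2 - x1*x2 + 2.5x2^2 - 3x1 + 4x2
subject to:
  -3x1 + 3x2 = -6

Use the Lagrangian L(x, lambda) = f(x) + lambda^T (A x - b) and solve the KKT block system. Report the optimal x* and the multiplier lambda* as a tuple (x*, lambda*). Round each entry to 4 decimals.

Form the Lagrangian:
  L(x, lambda) = (1/2) x^T Q x + c^T x + lambda^T (A x - b)
Stationarity (grad_x L = 0): Q x + c + A^T lambda = 0.
Primal feasibility: A x = b.

This gives the KKT block system:
  [ Q   A^T ] [ x     ]   [-c ]
  [ A    0  ] [ lambda ] = [ b ]

Solving the linear system:
  x*      = (0.6364, -1.3636)
  lambda* = (1.1515)
  f(x*)   = -0.2273

x* = (0.6364, -1.3636), lambda* = (1.1515)


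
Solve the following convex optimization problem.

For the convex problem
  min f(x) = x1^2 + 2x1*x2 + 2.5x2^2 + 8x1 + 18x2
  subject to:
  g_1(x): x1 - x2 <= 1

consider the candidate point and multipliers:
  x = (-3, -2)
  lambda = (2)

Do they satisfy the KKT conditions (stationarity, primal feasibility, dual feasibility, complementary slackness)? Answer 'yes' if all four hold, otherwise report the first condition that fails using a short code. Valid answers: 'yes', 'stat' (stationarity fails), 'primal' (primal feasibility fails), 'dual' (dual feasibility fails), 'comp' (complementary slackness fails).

Gradient of f: grad f(x) = Q x + c = (-2, 2)
Constraint values g_i(x) = a_i^T x - b_i:
  g_1((-3, -2)) = -2
Stationarity residual: grad f(x) + sum_i lambda_i a_i = (0, 0)
  -> stationarity OK
Primal feasibility (all g_i <= 0): OK
Dual feasibility (all lambda_i >= 0): OK
Complementary slackness (lambda_i * g_i(x) = 0 for all i): FAILS

Verdict: the first failing condition is complementary_slackness -> comp.

comp


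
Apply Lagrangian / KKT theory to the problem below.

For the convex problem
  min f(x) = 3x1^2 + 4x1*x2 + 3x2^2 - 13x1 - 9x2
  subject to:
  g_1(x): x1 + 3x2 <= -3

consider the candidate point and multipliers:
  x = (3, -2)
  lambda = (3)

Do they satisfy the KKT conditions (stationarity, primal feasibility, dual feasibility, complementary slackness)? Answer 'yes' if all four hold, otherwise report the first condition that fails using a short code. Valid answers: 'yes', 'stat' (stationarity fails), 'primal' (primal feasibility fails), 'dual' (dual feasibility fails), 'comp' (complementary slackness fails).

Gradient of f: grad f(x) = Q x + c = (-3, -9)
Constraint values g_i(x) = a_i^T x - b_i:
  g_1((3, -2)) = 0
Stationarity residual: grad f(x) + sum_i lambda_i a_i = (0, 0)
  -> stationarity OK
Primal feasibility (all g_i <= 0): OK
Dual feasibility (all lambda_i >= 0): OK
Complementary slackness (lambda_i * g_i(x) = 0 for all i): OK

Verdict: yes, KKT holds.

yes


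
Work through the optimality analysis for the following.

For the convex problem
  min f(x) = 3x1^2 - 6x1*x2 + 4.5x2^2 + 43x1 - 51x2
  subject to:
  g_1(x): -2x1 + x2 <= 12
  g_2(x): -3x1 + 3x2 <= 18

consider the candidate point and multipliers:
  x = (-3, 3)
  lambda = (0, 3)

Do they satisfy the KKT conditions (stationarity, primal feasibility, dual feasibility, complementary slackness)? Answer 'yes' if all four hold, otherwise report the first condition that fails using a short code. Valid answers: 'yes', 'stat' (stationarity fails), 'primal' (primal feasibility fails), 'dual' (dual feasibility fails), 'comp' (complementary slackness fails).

Gradient of f: grad f(x) = Q x + c = (7, -6)
Constraint values g_i(x) = a_i^T x - b_i:
  g_1((-3, 3)) = -3
  g_2((-3, 3)) = 0
Stationarity residual: grad f(x) + sum_i lambda_i a_i = (-2, 3)
  -> stationarity FAILS
Primal feasibility (all g_i <= 0): OK
Dual feasibility (all lambda_i >= 0): OK
Complementary slackness (lambda_i * g_i(x) = 0 for all i): OK

Verdict: the first failing condition is stationarity -> stat.

stat


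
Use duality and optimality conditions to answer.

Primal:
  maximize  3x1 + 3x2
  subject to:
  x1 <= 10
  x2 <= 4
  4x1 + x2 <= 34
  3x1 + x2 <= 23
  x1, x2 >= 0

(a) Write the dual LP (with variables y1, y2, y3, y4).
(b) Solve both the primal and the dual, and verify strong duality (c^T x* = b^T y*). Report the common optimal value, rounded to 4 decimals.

The standard primal-dual pair for 'max c^T x s.t. A x <= b, x >= 0' is:
  Dual:  min b^T y  s.t.  A^T y >= c,  y >= 0.

So the dual LP is:
  minimize  10y1 + 4y2 + 34y3 + 23y4
  subject to:
    y1 + 4y3 + 3y4 >= 3
    y2 + y3 + y4 >= 3
    y1, y2, y3, y4 >= 0

Solving the primal: x* = (6.3333, 4).
  primal value c^T x* = 31.
Solving the dual: y* = (0, 2, 0, 1).
  dual value b^T y* = 31.
Strong duality: c^T x* = b^T y*. Confirmed.

31


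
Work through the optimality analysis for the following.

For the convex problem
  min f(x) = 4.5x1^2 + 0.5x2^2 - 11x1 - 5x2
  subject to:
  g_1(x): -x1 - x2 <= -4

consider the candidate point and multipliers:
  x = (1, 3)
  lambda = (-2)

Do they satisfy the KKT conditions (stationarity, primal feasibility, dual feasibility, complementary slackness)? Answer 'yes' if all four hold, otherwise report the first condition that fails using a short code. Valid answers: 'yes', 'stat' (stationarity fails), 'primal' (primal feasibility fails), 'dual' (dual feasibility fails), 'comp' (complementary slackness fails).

Gradient of f: grad f(x) = Q x + c = (-2, -2)
Constraint values g_i(x) = a_i^T x - b_i:
  g_1((1, 3)) = 0
Stationarity residual: grad f(x) + sum_i lambda_i a_i = (0, 0)
  -> stationarity OK
Primal feasibility (all g_i <= 0): OK
Dual feasibility (all lambda_i >= 0): FAILS
Complementary slackness (lambda_i * g_i(x) = 0 for all i): OK

Verdict: the first failing condition is dual_feasibility -> dual.

dual


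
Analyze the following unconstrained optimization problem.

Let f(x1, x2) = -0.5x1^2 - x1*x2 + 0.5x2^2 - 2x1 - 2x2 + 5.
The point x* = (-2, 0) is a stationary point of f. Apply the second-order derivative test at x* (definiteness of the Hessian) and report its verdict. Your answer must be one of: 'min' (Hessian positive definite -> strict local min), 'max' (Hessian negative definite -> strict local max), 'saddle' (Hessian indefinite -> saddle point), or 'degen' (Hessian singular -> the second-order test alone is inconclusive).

Compute the Hessian H = grad^2 f:
  H = [[-1, -1], [-1, 1]]
Verify stationarity: grad f(x*) = H x* + g = (0, 0).
Eigenvalues of H: -1.4142, 1.4142.
Eigenvalues have mixed signs, so H is indefinite -> x* is a saddle point.

saddle


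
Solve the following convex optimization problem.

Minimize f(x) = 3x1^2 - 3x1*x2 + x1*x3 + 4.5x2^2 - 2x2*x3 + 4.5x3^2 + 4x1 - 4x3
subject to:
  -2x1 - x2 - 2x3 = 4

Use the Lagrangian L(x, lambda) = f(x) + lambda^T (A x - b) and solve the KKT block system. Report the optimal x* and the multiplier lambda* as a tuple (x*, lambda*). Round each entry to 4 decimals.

Form the Lagrangian:
  L(x, lambda) = (1/2) x^T Q x + c^T x + lambda^T (A x - b)
Stationarity (grad_x L = 0): Q x + c + A^T lambda = 0.
Primal feasibility: A x = b.

This gives the KKT block system:
  [ Q   A^T ] [ x     ]   [-c ]
  [ A    0  ] [ lambda ] = [ b ]

Solving the linear system:
  x*      = (-1.6723, -0.7534, 0.049)
  lambda* = (-1.8622)
  f(x*)   = 0.2818

x* = (-1.6723, -0.7534, 0.049), lambda* = (-1.8622)


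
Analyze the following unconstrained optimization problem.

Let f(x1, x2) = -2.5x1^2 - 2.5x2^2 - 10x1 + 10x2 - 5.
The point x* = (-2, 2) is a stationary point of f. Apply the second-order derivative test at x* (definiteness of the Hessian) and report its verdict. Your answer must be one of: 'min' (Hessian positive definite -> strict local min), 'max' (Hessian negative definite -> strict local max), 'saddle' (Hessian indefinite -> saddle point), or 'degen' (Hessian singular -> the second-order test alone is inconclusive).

Compute the Hessian H = grad^2 f:
  H = [[-5, 0], [0, -5]]
Verify stationarity: grad f(x*) = H x* + g = (0, 0).
Eigenvalues of H: -5, -5.
Both eigenvalues < 0, so H is negative definite -> x* is a strict local max.

max


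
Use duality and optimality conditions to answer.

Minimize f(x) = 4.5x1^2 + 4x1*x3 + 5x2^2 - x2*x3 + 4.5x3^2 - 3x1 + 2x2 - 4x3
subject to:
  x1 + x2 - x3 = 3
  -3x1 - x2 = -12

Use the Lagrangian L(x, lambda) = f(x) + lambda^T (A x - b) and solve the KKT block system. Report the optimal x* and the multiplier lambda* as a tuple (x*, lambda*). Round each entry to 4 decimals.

Form the Lagrangian:
  L(x, lambda) = (1/2) x^T Q x + c^T x + lambda^T (A x - b)
Stationarity (grad_x L = 0): Q x + c + A^T lambda = 0.
Primal feasibility: A x = b.

This gives the KKT block system:
  [ Q   A^T ] [ x     ]   [-c ]
  [ A    0  ] [ lambda ] = [ b ]

Solving the linear system:
  x*      = (4.0748, -0.2243, 0.8505)
  lambda* = (20.1776, 19.0841)
  f(x*)   = 76.2009

x* = (4.0748, -0.2243, 0.8505), lambda* = (20.1776, 19.0841)


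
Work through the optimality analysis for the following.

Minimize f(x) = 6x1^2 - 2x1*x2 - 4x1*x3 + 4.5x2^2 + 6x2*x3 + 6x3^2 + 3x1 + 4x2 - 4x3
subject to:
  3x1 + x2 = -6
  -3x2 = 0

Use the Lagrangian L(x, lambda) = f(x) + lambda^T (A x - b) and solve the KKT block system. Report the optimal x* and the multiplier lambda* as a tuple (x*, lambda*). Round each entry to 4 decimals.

Form the Lagrangian:
  L(x, lambda) = (1/2) x^T Q x + c^T x + lambda^T (A x - b)
Stationarity (grad_x L = 0): Q x + c + A^T lambda = 0.
Primal feasibility: A x = b.

This gives the KKT block system:
  [ Q   A^T ] [ x     ]   [-c ]
  [ A    0  ] [ lambda ] = [ b ]

Solving the linear system:
  x*      = (-2, 0, -0.3333)
  lambda* = (6.5556, 4.1852)
  f(x*)   = 17.3333

x* = (-2, 0, -0.3333), lambda* = (6.5556, 4.1852)


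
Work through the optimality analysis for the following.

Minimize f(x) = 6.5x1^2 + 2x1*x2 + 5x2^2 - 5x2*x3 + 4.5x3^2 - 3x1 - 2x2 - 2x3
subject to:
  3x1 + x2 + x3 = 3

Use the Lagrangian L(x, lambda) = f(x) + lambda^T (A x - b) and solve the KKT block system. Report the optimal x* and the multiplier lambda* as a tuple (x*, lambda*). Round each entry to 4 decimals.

Form the Lagrangian:
  L(x, lambda) = (1/2) x^T Q x + c^T x + lambda^T (A x - b)
Stationarity (grad_x L = 0): Q x + c + A^T lambda = 0.
Primal feasibility: A x = b.

This gives the KKT block system:
  [ Q   A^T ] [ x     ]   [-c ]
  [ A    0  ] [ lambda ] = [ b ]

Solving the linear system:
  x*      = (0.5241, 0.6532, 0.7747)
  lambda* = (-1.7063)
  f(x*)   = 0.3456

x* = (0.5241, 0.6532, 0.7747), lambda* = (-1.7063)


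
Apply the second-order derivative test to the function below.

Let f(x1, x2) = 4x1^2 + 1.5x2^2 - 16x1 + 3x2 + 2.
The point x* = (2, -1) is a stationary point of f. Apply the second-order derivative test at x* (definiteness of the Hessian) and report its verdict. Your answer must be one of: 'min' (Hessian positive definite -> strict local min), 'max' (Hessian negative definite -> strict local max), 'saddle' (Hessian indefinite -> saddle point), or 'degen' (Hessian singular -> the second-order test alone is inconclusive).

Compute the Hessian H = grad^2 f:
  H = [[8, 0], [0, 3]]
Verify stationarity: grad f(x*) = H x* + g = (0, 0).
Eigenvalues of H: 3, 8.
Both eigenvalues > 0, so H is positive definite -> x* is a strict local min.

min


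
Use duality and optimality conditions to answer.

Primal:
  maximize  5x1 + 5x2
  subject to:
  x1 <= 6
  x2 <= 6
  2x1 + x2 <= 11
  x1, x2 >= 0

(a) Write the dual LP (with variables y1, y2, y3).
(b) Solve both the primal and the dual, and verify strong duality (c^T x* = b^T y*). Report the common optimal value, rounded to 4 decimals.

The standard primal-dual pair for 'max c^T x s.t. A x <= b, x >= 0' is:
  Dual:  min b^T y  s.t.  A^T y >= c,  y >= 0.

So the dual LP is:
  minimize  6y1 + 6y2 + 11y3
  subject to:
    y1 + 2y3 >= 5
    y2 + y3 >= 5
    y1, y2, y3 >= 0

Solving the primal: x* = (2.5, 6).
  primal value c^T x* = 42.5.
Solving the dual: y* = (0, 2.5, 2.5).
  dual value b^T y* = 42.5.
Strong duality: c^T x* = b^T y*. Confirmed.

42.5


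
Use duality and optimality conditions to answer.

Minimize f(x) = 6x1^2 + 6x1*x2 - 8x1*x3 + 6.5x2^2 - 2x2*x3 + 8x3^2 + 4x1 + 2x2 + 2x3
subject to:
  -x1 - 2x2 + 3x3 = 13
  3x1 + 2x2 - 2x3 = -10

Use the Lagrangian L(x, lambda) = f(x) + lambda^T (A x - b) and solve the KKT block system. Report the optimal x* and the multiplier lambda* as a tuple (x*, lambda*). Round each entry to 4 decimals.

Form the Lagrangian:
  L(x, lambda) = (1/2) x^T Q x + c^T x + lambda^T (A x - b)
Stationarity (grad_x L = 0): Q x + c + A^T lambda = 0.
Primal feasibility: A x = b.

This gives the KKT block system:
  [ Q   A^T ] [ x     ]   [-c ]
  [ A    0  ] [ lambda ] = [ b ]

Solving the linear system:
  x*      = (0.1774, -2.621, 2.6451)
  lambda* = (-11.8454, 6.3042)
  f(x*)   = 108.8948

x* = (0.1774, -2.621, 2.6451), lambda* = (-11.8454, 6.3042)


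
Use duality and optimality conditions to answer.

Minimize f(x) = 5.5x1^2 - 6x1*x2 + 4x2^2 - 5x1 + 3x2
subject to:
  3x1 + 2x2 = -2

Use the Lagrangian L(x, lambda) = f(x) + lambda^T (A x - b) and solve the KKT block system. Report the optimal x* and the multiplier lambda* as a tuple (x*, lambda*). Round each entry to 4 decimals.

Form the Lagrangian:
  L(x, lambda) = (1/2) x^T Q x + c^T x + lambda^T (A x - b)
Stationarity (grad_x L = 0): Q x + c + A^T lambda = 0.
Primal feasibility: A x = b.

This gives the KKT block system:
  [ Q   A^T ] [ x     ]   [-c ]
  [ A    0  ] [ lambda ] = [ b ]

Solving the linear system:
  x*      = (-0.1809, -0.7287)
  lambda* = (0.8723)
  f(x*)   = 0.2314

x* = (-0.1809, -0.7287), lambda* = (0.8723)


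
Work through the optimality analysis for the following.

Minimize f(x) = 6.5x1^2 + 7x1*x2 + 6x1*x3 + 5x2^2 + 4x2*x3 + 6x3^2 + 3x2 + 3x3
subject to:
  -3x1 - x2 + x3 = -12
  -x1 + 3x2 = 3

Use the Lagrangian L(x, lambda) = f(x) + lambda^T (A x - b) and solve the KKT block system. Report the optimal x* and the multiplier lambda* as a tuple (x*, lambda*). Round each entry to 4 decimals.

Form the Lagrangian:
  L(x, lambda) = (1/2) x^T Q x + c^T x + lambda^T (A x - b)
Stationarity (grad_x L = 0): Q x + c + A^T lambda = 0.
Primal feasibility: A x = b.

This gives the KKT block system:
  [ Q   A^T ] [ x     ]   [-c ]
  [ A    0  ] [ lambda ] = [ b ]

Solving the linear system:
  x*      = (2.4179, 1.806, -2.9403)
  lambda* = (10.5522, -5.2239)
  f(x*)   = 69.4478

x* = (2.4179, 1.806, -2.9403), lambda* = (10.5522, -5.2239)


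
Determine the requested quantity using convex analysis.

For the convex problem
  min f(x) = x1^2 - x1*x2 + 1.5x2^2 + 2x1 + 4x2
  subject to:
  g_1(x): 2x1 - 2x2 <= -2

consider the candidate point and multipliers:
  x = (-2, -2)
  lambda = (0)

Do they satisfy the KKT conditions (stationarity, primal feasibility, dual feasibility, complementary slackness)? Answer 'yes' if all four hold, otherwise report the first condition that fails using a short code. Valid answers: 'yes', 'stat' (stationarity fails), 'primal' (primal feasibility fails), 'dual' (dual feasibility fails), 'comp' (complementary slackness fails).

Gradient of f: grad f(x) = Q x + c = (0, 0)
Constraint values g_i(x) = a_i^T x - b_i:
  g_1((-2, -2)) = 2
Stationarity residual: grad f(x) + sum_i lambda_i a_i = (0, 0)
  -> stationarity OK
Primal feasibility (all g_i <= 0): FAILS
Dual feasibility (all lambda_i >= 0): OK
Complementary slackness (lambda_i * g_i(x) = 0 for all i): OK

Verdict: the first failing condition is primal_feasibility -> primal.

primal


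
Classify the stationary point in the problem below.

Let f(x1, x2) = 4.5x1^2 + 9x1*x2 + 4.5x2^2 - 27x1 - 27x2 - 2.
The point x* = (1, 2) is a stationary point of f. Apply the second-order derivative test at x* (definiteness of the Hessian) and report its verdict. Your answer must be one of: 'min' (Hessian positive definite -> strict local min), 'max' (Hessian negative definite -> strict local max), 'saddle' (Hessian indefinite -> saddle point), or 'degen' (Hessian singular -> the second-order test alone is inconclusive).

Compute the Hessian H = grad^2 f:
  H = [[9, 9], [9, 9]]
Verify stationarity: grad f(x*) = H x* + g = (0, 0).
Eigenvalues of H: 0, 18.
H has a zero eigenvalue (singular; positive semidefinite but not definite), so H is neither positive definite, negative definite, nor indefinite. The second-order test alone is inconclusive -> degen.
(Indeed, f is constant along the null direction of H through x*, so x* is not a strict local extremum.)

degen


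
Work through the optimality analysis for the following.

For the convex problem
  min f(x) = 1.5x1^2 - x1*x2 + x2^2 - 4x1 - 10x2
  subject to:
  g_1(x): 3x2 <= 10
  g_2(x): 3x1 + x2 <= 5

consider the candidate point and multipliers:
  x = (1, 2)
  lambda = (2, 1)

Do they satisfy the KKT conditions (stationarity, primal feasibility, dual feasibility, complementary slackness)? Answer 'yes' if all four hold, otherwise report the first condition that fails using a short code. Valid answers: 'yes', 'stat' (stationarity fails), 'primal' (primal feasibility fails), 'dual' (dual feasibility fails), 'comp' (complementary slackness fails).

Gradient of f: grad f(x) = Q x + c = (-3, -7)
Constraint values g_i(x) = a_i^T x - b_i:
  g_1((1, 2)) = -4
  g_2((1, 2)) = 0
Stationarity residual: grad f(x) + sum_i lambda_i a_i = (0, 0)
  -> stationarity OK
Primal feasibility (all g_i <= 0): OK
Dual feasibility (all lambda_i >= 0): OK
Complementary slackness (lambda_i * g_i(x) = 0 for all i): FAILS

Verdict: the first failing condition is complementary_slackness -> comp.

comp


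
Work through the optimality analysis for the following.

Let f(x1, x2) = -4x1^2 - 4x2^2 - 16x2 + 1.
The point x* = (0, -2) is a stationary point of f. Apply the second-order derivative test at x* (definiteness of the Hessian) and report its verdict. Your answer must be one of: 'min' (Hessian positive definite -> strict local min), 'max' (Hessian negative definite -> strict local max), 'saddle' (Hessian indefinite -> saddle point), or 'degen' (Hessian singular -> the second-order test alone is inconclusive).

Compute the Hessian H = grad^2 f:
  H = [[-8, 0], [0, -8]]
Verify stationarity: grad f(x*) = H x* + g = (0, 0).
Eigenvalues of H: -8, -8.
Both eigenvalues < 0, so H is negative definite -> x* is a strict local max.

max


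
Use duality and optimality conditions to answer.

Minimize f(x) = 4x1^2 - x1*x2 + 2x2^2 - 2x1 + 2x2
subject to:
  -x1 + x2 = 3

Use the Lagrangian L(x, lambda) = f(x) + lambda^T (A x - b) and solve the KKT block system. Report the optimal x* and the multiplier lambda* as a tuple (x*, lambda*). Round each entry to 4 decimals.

Form the Lagrangian:
  L(x, lambda) = (1/2) x^T Q x + c^T x + lambda^T (A x - b)
Stationarity (grad_x L = 0): Q x + c + A^T lambda = 0.
Primal feasibility: A x = b.

This gives the KKT block system:
  [ Q   A^T ] [ x     ]   [-c ]
  [ A    0  ] [ lambda ] = [ b ]

Solving the linear system:
  x*      = (-0.9, 2.1)
  lambda* = (-11.3)
  f(x*)   = 19.95

x* = (-0.9, 2.1), lambda* = (-11.3)


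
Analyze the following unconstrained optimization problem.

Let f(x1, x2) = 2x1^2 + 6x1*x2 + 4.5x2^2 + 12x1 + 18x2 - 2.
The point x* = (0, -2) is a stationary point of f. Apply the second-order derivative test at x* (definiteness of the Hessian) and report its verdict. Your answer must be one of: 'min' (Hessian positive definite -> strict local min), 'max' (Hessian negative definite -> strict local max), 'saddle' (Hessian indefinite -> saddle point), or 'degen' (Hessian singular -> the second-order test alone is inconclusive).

Compute the Hessian H = grad^2 f:
  H = [[4, 6], [6, 9]]
Verify stationarity: grad f(x*) = H x* + g = (0, 0).
Eigenvalues of H: 0, 13.
H has a zero eigenvalue (singular; positive semidefinite but not definite), so H is neither positive definite, negative definite, nor indefinite. The second-order test alone is inconclusive -> degen.
(Indeed, f is constant along the null direction of H through x*, so x* is not a strict local extremum.)

degen


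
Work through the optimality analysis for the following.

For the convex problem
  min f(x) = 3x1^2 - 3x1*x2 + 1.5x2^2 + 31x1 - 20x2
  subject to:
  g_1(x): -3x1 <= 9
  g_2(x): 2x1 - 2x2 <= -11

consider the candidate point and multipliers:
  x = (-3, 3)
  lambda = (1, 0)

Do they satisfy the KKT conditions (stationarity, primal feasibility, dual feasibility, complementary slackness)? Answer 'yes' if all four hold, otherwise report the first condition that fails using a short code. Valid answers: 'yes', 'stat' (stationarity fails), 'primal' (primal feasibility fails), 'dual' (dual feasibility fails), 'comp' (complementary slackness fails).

Gradient of f: grad f(x) = Q x + c = (4, -2)
Constraint values g_i(x) = a_i^T x - b_i:
  g_1((-3, 3)) = 0
  g_2((-3, 3)) = -1
Stationarity residual: grad f(x) + sum_i lambda_i a_i = (1, -2)
  -> stationarity FAILS
Primal feasibility (all g_i <= 0): OK
Dual feasibility (all lambda_i >= 0): OK
Complementary slackness (lambda_i * g_i(x) = 0 for all i): OK

Verdict: the first failing condition is stationarity -> stat.

stat


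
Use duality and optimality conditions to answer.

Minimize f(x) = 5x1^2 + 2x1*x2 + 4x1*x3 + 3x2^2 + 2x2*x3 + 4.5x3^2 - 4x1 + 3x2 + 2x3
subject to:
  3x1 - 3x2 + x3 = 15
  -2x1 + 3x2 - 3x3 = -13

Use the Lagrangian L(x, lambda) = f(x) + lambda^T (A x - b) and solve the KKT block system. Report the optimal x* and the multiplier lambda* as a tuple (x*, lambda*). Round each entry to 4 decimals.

Form the Lagrangian:
  L(x, lambda) = (1/2) x^T Q x + c^T x + lambda^T (A x - b)
Stationarity (grad_x L = 0): Q x + c + A^T lambda = 0.
Primal feasibility: A x = b.

This gives the KKT block system:
  [ Q   A^T ] [ x     ]   [-c ]
  [ A    0  ] [ lambda ] = [ b ]

Solving the linear system:
  x*      = (2.0265, -2.9691, 0.0133)
  lambda* = (-3.2237, 0.3546)
  f(x*)   = 17.9889

x* = (2.0265, -2.9691, 0.0133), lambda* = (-3.2237, 0.3546)


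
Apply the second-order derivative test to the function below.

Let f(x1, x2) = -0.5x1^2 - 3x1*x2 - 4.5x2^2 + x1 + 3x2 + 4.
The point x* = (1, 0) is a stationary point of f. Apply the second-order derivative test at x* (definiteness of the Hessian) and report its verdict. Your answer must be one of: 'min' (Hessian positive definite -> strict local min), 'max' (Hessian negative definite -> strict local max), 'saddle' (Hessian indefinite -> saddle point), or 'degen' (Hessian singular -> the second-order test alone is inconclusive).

Compute the Hessian H = grad^2 f:
  H = [[-1, -3], [-3, -9]]
Verify stationarity: grad f(x*) = H x* + g = (0, 0).
Eigenvalues of H: -10, 0.
H has a zero eigenvalue (singular; negative semidefinite but not definite), so H is neither positive definite, negative definite, nor indefinite. The second-order test alone is inconclusive -> degen.
(Indeed, f is constant along the null direction of H through x*, so x* is not a strict local extremum.)

degen


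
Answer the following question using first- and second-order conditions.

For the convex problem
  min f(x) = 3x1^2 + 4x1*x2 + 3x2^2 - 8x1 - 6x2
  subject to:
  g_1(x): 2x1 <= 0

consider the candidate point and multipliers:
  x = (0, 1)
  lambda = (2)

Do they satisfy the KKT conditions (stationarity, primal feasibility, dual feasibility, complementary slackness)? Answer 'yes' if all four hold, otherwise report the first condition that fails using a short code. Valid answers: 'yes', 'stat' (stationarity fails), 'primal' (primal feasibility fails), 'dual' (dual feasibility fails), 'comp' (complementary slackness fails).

Gradient of f: grad f(x) = Q x + c = (-4, 0)
Constraint values g_i(x) = a_i^T x - b_i:
  g_1((0, 1)) = 0
Stationarity residual: grad f(x) + sum_i lambda_i a_i = (0, 0)
  -> stationarity OK
Primal feasibility (all g_i <= 0): OK
Dual feasibility (all lambda_i >= 0): OK
Complementary slackness (lambda_i * g_i(x) = 0 for all i): OK

Verdict: yes, KKT holds.

yes


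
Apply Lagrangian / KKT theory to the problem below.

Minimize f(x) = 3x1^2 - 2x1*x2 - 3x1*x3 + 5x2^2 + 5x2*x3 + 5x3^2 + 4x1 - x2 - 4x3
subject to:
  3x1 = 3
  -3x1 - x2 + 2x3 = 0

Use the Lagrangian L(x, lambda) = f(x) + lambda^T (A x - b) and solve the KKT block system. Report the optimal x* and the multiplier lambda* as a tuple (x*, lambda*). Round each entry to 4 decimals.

Form the Lagrangian:
  L(x, lambda) = (1/2) x^T Q x + c^T x + lambda^T (A x - b)
Stationarity (grad_x L = 0): Q x + c + A^T lambda = 0.
Primal feasibility: A x = b.

This gives the KKT block system:
  [ Q   A^T ] [ x     ]   [-c ]
  [ A    0  ] [ lambda ] = [ b ]

Solving the linear system:
  x*      = (1, -0.4857, 1.2571)
  lambda* = (-3.9714, -1.5714)
  f(x*)   = 5.6857

x* = (1, -0.4857, 1.2571), lambda* = (-3.9714, -1.5714)
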